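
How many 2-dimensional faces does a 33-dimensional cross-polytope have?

f_2(33-orthoplex) = 2^3 · (33 choose 3) = 43648.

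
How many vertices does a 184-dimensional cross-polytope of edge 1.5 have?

An n-cross-polytope has 2n vertices; here n = 184, giving 368.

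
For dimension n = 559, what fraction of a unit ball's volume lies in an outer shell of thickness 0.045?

1 - (1-0.045)^559 ≈ 1 - 6.636e-12 ≈ (100 - 6.64e-10)%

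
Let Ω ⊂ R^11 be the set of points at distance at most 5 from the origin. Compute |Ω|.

V_11(5) = π^(11/2) · (5)^11 / Γ(11/2 + 1) = 625000000·π^5/2079 ≈ 9.19973e+07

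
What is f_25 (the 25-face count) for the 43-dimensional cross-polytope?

Number of 25-faces = 2^(25+1) · C(43,25+1) = 67108864 · 421171648758 = 28264350897156390912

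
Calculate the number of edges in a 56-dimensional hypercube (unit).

Number of 1-faces = C(56,1)·2^(56-1) = 56·36028797018963968 = 2017612633061982208.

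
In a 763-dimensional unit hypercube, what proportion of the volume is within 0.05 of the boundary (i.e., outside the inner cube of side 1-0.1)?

The inner cube has side 1-2·0.05 = 0.9 and volume (0.9)^763 ≈ 1.222e-35, so the shell holds 1 - 1.222e-35 of the volume.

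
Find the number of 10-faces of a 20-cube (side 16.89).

f_10(20-cube) = (20 choose 10) · 2^10 = 189190144.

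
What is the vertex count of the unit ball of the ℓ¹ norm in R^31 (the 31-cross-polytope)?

The 31-dimensional cross-polytope has 2n = 2·31 = 62 vertices.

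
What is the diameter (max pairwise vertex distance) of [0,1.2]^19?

d = √(1.2² + 1.2² + ... + 1.2²) [19 terms] = √(19·1.2²) = 1.2√19 ≈ 5.23068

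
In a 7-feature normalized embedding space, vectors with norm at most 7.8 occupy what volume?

Volume = π^{7/2}·(7.8)^7/Γ(9/2) ≈ 8.29932e+06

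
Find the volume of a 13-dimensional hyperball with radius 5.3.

The n-ball volume is π^(n/2)·r^n/Γ(n/2+1). With n=13, r=5.3: V ≈ 2.37098e+09.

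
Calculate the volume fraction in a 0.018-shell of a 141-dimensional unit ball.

Shell fraction = 1 - (1-0.018)^141 ≈ 0.922782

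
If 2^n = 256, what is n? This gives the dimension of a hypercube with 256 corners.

Since 2^n = 256, we have n = 8.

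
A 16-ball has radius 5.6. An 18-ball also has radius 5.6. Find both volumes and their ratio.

V_16(5.6) ≈ 2.20134e+11. V_18(5.6) ≈ 2.40974e+12. Ratio V_16/V_18 ≈ 0.09135.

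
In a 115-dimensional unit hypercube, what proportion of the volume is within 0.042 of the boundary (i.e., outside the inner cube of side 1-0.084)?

The inner cube has side 1-2·0.042 = 0.916 and volume (0.916)^115 ≈ 4.149e-05, so the shell holds 0.999959 of the volume.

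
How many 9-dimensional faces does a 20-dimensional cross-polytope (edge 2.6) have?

An n-cross-polytope has 2^(k+1)·C(n,k+1) k-faces. Here 2^10·C(20,10) = 1024·184756 = 189190144.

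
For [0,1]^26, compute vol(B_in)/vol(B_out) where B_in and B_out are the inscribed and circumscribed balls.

The radii are 1/2 and 1√26/2, so the volume ratio is (1/√26)^26 = 26^{-26/2} ≈ 4.03038e-19.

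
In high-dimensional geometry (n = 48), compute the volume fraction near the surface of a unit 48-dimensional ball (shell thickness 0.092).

1 - (1-0.092)^48 ≈ 0.99027 ≈ 99.03%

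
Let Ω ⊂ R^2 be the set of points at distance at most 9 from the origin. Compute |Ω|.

Volume = π^{2/2}·(9)^2/Γ(2) = 81·π ≈ 254.469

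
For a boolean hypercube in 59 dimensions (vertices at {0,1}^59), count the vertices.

Each vertex is a binary string of length 59, so there are 2^59 = 576460752303423488.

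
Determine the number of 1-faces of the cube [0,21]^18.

f_1(18-cube) = (18 choose 1) · 2^17 = 2359296.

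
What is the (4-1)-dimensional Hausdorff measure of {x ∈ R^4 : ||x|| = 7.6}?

S = n·V_n(r)/r = 4·V_4(7.6)/7.6 (volume-to-surface relation), giving 8665.04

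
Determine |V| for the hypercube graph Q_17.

Each vertex is a binary string of length 17, so there are 2^17 = 131072.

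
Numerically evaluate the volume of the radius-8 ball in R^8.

Volume = π^{8/2}·(8)^8/Γ(5) = 2097152·π^4/3 ≈ 6.80939e+07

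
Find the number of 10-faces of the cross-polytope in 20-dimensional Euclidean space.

An n-cross-polytope has 2^(k+1)·C(n,k+1) k-faces. Here 2^11·C(20,11) = 2048·167960 = 343982080.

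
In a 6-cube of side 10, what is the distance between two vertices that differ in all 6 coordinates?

d = √(10² + 10² + ... + 10²) [6 terms] = √(6·10²) = 10√6 ≈ 24.4949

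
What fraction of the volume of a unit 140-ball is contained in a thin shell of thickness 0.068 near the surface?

V(inner)/V(outer) = ((1-0.068)/1)^140 ≈ 5.227e-05, so the shell fraction is 0.999948.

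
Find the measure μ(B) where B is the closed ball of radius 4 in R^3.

V_3(4) = π^(3/2) · (4)^3 / Γ(3/2 + 1) = 256·π/3 ≈ 268.083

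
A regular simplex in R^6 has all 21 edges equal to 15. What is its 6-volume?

For a regular n-simplex with edge a, V = (a^n / n!)·√((n+1)/2^n). With a=15, n=6: V ≈ 5232.08.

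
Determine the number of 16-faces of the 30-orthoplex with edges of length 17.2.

Number of 16-faces = 2^(16+1) · C(30,16+1) = 131072 · 119759850 = 15697163059200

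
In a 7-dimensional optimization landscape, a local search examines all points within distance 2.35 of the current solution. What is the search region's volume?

The n-ball volume is π^(n/2)·r^n/Γ(n/2+1). With n=7, r=2.35: V ≈ 1870.06.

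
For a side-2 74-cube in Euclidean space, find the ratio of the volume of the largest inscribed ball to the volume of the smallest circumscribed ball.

Volume scales as r^n, and r_in/r_out = 1/√74, giving (1/√74)^74 ≈ 6.89329e-70.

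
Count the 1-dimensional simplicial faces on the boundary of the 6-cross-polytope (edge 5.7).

An n-cross-polytope has 2^(k+1)·C(n,k+1) k-faces. Here 2^2·C(6,2) = 4·15 = 60.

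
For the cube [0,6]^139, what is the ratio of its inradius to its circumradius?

Ratio = (s/2)/(s√139/2) = 139^(-1/2) ≈ 0.0848189.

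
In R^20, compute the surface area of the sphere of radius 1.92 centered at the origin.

S = n·V_n(r)/r = 20·V_20(1.92)/1.92 (volume-to-surface relation), giving 124592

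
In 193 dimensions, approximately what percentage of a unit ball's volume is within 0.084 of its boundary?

1 - (1-0.084)^193 ≈ 0.9999999558 ≈ 99.999996%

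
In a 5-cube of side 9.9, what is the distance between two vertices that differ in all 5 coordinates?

Diagonal = √5 · 9.9 ≈ 22.1371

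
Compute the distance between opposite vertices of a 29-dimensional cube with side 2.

||(2,2,...,2)|| = √(29)·2 ≈ 10.7703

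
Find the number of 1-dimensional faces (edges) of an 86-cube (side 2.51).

Number of 1-faces = C(86,1)·2^(86-1) = 86·38685626227668133590597632 = 3326963855579459488791396352.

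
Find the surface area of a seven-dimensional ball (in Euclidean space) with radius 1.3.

S = n·V_n(r)/r = 7·V_7(1.3)/1.3 (volume-to-surface relation), giving 159.639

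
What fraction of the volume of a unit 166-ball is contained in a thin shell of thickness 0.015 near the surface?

1 - (1-0.015)^166 ≈ 0.918639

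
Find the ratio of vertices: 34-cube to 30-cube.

The 34-cube has 2^34 = 17179869184 vertices. The 30-cube has 2^30 = 1073741824 vertices. Ratio: 17179869184/1073741824 = 16.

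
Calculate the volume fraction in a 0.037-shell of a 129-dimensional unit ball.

1 - (1-0.037)^129 ≈ 0.992277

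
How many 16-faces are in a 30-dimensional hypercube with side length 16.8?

An n-cube has C(n,k)·2^(n-k) k-faces. Here C(30,16)·2^14 = 145422675·16384 = 2382605107200.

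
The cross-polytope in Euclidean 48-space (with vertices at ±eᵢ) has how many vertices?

An n-cross-polytope has 2n vertices; here n = 48, giving 96.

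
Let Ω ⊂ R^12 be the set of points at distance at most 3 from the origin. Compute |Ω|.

V = 59049·π^6/80 ≈ 709613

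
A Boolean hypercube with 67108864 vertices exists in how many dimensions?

Since 2^n = 67108864, we have n = 26.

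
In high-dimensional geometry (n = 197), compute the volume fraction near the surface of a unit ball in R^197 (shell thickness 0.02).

1 - (1-0.02)^197 ≈ 0.981313 ≈ 98.13%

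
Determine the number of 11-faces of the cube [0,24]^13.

Choose 11 of 13 axes to span the face (C(13,11) = 78 ways), then fix each of the remaining 2 coordinates at one of its two extreme values (2^2 = 4 ways): 78·4 = 312.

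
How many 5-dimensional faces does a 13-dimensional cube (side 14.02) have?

f_5(13-cube) = (13 choose 5) · 2^8 = 329472.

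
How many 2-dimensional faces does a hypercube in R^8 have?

Choose 2 of 8 axes to span the face (C(8,2) = 28 ways), then fix each of the remaining 6 coordinates at one of its two extreme values (2^6 = 64 ways): 28·64 = 1792.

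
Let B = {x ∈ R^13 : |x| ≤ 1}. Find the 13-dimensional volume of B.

V = 128·π^6/135135 ≈ 0.910629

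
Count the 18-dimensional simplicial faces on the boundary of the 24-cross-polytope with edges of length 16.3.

Number of 18-faces = 2^(18+1) · C(24,18+1) = 524288 · 42504 = 22284337152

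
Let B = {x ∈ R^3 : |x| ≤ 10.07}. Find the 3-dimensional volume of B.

The n-ball volume is π^(n/2)·r^n/Γ(n/2+1). With n=3, r=10.07: V ≈ 4277.37.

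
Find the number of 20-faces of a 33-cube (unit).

f_20(33-cube) = (33 choose 20) · 2^13 = 4695379476480.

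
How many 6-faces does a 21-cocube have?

An n-cross-polytope has 2^(k+1)·C(n,k+1) k-faces. Here 2^7·C(21,7) = 128·116280 = 14883840.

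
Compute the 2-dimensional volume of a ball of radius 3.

V_2(3) = π^(2/2) · (3)^2 / Γ(2/2 + 1) = 9·π ≈ 28.2743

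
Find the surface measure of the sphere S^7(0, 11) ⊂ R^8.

|∂B_8(11)| = 19487171·π^4/3 ≈ 6.32743e+08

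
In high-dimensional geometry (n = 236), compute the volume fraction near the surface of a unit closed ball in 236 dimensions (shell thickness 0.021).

1 - (1-0.021)^236 ≈ 0.993321 ≈ 99.33%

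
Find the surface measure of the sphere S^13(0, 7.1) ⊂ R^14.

|∂B_14(7.1)| ≈ 9.77474e+11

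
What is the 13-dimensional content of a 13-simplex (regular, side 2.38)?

For a regular n-simplex with edge a, V = (a^n / n!)·√((n+1)/2^n). With a=2.38, n=13: V ≈ 5.21902e-07.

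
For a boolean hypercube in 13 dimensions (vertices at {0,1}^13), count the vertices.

Each vertex is a binary string of length 13, so there are 2^13 = 8192.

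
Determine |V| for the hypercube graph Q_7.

Number of vertices = 2^7 = 128.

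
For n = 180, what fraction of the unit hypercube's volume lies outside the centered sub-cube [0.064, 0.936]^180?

The inner cube has side 1-2·0.064 = 0.872 and volume (0.872)^180 ≈ 1.963e-11, so the shell holds 1 - 1.963e-11 of the volume.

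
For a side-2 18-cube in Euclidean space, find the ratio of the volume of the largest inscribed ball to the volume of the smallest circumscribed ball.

Volume scales as r^n, and r_in/r_out = 1/√18, giving (1/√18)^18 ≈ 5.04136e-12.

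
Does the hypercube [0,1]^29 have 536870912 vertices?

True. The 29-cube has 2^29 = 536870912 vertices.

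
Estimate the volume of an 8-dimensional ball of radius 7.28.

V_8(7.28) = π^(8/2) · (7.28)^8 / Γ(8/2 + 1) ≈ 3.20213e+07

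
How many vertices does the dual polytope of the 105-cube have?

An n-cross-polytope has 2n vertices; here n = 105, giving 210.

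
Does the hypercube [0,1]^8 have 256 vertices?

True. The 8-cube has 2^8 = 256 vertices.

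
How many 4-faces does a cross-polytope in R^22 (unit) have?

Each 4-face is the convex hull of 5 vertices, one chosen as ±e_i from each of 5 distinct axes: 2^5·C(22,5) = 842688.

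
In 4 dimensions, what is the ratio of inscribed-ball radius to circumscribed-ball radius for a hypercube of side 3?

r_in = 3/2 (half the side); r_out = 3√4/2 (half the diagonal). Ratio = 1/√4 ≈ 0.5.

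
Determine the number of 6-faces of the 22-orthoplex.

Each 6-face is the convex hull of 7 vertices, one chosen as ±e_i from each of 7 distinct axes: 2^7·C(22,7) = 21829632.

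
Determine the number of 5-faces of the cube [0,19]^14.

An n-cube has C(n,k)·2^(n-k) k-faces. Here C(14,5)·2^9 = 2002·512 = 1025024.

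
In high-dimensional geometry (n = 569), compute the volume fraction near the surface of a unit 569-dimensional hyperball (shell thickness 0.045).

1 - (1-0.045)^569 ≈ 1 - 4.187e-12 ≈ (100 - 4.19e-10)%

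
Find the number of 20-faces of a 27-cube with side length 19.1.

f_20(27-cube) = (27 choose 20) · 2^7 = 113667840.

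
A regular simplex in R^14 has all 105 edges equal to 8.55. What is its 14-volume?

For a regular n-simplex with edge a, V = (a^n / n!)·√((n+1)/2^n). With a=8.55, n=14: V ≈ 3.87216.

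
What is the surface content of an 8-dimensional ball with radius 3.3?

The surface area of an n-ball is 2π^(n/2) r^(n-1) / Γ(n/2). For n=8, r=3.3: 138381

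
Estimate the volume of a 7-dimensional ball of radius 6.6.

V_7(6.6) = π^(7/2) · (6.6)^7 / Γ(7/2 + 1) ≈ 2.57744e+06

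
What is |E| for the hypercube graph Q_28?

Number of 1-faces = C(28,1)·2^(28-1) = 28·134217728 = 3758096384.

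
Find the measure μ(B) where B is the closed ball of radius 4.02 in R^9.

V_9(4.02) = π^(9/2) · (4.02)^9 / Γ(9/2 + 1) ≈ 904382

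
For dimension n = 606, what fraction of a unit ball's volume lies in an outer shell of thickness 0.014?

1 - (1-0.014)^606 ≈ 0.999805 ≈ 99.9805%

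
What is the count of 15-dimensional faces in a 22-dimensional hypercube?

f_15(22-cube) = (22 choose 15) · 2^7 = 21829632.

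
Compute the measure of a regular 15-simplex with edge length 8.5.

V_15 = √(16) · 8.5^15 / (15! · 2^(15/2)) ≈ 1.47611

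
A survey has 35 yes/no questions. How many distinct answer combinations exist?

Number of vertices = 2^35 = 34359738368.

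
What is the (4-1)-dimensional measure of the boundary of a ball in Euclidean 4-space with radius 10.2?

The surface area of an n-ball is 2π^(n/2) r^(n-1) / Γ(n/2). For n=4, r=10.2: 20947.4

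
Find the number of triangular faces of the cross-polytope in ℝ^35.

Number of 2-faces = 2^(2+1) · C(35,2+1) = 8 · 6545 = 52360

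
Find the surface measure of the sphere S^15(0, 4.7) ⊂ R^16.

S = n·V_n(r)/r = 16·V_16(4.7)/4.7 (volume-to-surface relation), giving 4.5422e+10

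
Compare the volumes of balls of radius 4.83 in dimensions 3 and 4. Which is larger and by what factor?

V_3(4.83) ≈ 471.987, V_4(4.83) ≈ 2685.7. The 4-ball is larger by a factor of 5.69.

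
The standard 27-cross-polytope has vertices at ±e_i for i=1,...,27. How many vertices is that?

The vertices are ±e_1, ..., ±e_27, so there are 2·27 = 54.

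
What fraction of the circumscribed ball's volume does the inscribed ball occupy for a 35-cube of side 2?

Volume scales as r^n, and r_in/r_out = 1/√35, giving (1/√35)^35 ≈ 9.52378e-28.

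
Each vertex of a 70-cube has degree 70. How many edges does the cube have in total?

An n-cube has n·2^(n-1) edges. With n = 70: 70·590295810358705651712 = 41320706725109395619840.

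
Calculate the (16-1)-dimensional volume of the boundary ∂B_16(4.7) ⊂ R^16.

The surface area of an n-ball is 2π^(n/2) r^(n-1) / Γ(n/2). For n=16, r=4.7: 4.5422e+10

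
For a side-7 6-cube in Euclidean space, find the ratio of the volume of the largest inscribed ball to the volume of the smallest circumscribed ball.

The radii are 7/2 and 7√6/2, so the volume ratio is (1/√6)^6 = 6^{-6/2} ≈ 0.00462963.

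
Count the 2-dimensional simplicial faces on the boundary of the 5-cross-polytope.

An n-cross-polytope has 2^(k+1)·C(n,k+1) k-faces. Here 2^3·C(5,3) = 8·10 = 80.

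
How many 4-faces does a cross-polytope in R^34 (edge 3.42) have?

f_4(34-orthoplex) = 2^5 · (34 choose 5) = 8904192.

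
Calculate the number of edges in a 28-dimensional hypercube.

An n-cube has n·2^(n-1) edges. With n = 28: 28·134217728 = 3758096384.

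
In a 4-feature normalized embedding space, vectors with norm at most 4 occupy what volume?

Volume = π^{4/2}·(4)^4/Γ(3) = 128·π^2 ≈ 1263.31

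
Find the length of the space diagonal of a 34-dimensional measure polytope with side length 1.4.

Diagonal = √34 · 1.4 ≈ 8.16333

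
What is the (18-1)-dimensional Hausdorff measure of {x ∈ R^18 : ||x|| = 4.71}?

S_18(4.71) = 2·π^(18/2)·(4.71)^17 / Γ(18/2) ≈ 4.0852e+11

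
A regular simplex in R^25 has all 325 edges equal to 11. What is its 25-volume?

Volume = 11^25 · √(26/2^25) / 25! ≈ 0.0061487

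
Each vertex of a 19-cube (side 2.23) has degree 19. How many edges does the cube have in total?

An n-cube has n·2^(n-1) edges. With n = 19: 19·262144 = 4980736.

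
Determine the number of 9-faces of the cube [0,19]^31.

An n-cube has C(n,k)·2^(n-k) k-faces. Here C(31,9)·2^22 = 20160075·4194304 = 84557483212800.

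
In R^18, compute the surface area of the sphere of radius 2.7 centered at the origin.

S = n·V_n(r)/r = 18·V_18(2.7)/2.7 (volume-to-surface relation), giving 3.18451e+07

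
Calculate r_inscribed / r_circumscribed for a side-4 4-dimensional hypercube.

For an n-cube of any side s, the inradius is s/2 and the circumradius is s√n/2, so the ratio is 1/√4 ≈ 0.5.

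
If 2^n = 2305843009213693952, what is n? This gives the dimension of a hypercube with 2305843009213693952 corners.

2^n = 2305843009213693952 ⇒ n = log_2(2305843009213693952) = 61.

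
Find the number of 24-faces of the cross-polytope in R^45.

f_24(45-orthoplex) = 2^25 · (45 choose 25) = 106363215218246418432.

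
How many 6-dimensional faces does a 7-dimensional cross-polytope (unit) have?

Each 6-face is the convex hull of 7 vertices, one chosen as ±e_i from each of 7 distinct axes: 2^7·C(7,7) = 128.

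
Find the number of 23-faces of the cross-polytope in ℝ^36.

Number of 23-faces = 2^(23+1) · C(36,23+1) = 16777216 · 1251677700 = 20999667135283200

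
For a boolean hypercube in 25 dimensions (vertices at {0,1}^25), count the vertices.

The 25-cube has 2^25 = 33554432 vertices.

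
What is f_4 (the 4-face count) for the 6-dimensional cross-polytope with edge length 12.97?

f_4(6-orthoplex) = 2^5 · (6 choose 5) = 192.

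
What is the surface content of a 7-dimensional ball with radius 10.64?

S_7(10.64) = 2·π^(7/2)·(10.64)^6 / Γ(7/2) ≈ 4.79875e+07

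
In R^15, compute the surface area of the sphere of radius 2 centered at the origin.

|∂B_15(2)| = 4194304·π^7/135135 ≈ 93743.5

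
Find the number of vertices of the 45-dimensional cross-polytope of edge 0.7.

The 45-dimensional cross-polytope has 2n = 2·45 = 90 vertices.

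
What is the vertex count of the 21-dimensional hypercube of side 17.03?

An n-cube has 2^n vertices; for n = 21 that is 2^21 = 2097152.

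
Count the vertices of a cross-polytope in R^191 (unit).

An n-cross-polytope has 2n vertices; here n = 191, giving 382.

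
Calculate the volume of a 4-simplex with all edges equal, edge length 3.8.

Volume = 3.8^4 · √(5/2^4) / 4! ≈ 4.85678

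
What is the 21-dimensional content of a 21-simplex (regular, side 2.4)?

Volume = 2.4^21 · √(22/2^21) / 21! ≈ 6.1163e-15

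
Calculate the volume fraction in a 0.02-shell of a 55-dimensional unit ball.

V(inner)/V(outer) = ((1-0.02)/1)^55 ≈ 0.3292, so the shell fraction is 0.670819.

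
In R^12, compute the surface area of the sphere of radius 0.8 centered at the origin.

S = n·V_n(r)/r = 12·V_12(0.8)/0.8 (volume-to-surface relation), giving 1.37638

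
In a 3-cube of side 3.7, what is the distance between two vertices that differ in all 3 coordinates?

||(3.7,3.7,...,3.7)|| = √(3)·3.7 ≈ 6.40859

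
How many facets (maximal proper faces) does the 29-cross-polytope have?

An n-cross-polytope has 2^(k+1)·C(n,k+1) k-faces. Here 2^29·C(29,29) = 536870912·1 = 536870912.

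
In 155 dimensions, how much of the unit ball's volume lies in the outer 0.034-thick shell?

1 - (1-0.034)^155 ≈ 0.995307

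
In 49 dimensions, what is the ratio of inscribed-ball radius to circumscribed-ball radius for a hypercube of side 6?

Ratio = (s/2)/(s√49/2) = 49^(-1/2) ≈ 0.142857.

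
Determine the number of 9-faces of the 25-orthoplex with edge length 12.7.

Number of 9-faces = 2^(9+1) · C(25,9+1) = 1024 · 3268760 = 3347210240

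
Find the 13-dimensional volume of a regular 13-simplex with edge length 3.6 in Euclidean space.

For a regular n-simplex with edge a, V = (a^n / n!)·√((n+1)/2^n). With a=3.6, n=13: V ≈ 0.000113246.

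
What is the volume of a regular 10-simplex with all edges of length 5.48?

V_10 = √(11) · 5.48^10 / (10! · 2^(10/2)) ≈ 0.697572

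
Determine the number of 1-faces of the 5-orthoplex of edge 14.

Number of 1-faces = 2^(1+1) · C(5,1+1) = 4 · 10 = 40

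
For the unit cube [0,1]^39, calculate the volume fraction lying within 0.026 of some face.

Shell fraction = 1 - (1-0.052)^39 ≈ 0.875398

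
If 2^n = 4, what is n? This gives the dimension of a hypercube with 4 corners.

n = log_2(4) = 2.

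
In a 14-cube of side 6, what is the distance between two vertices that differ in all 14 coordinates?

Diagonal = √14 · 6 ≈ 22.4499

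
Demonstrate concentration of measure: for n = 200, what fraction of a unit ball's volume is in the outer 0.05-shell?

1 - (1-0.05)^200 ≈ 0.999965 ≈ 99.996495%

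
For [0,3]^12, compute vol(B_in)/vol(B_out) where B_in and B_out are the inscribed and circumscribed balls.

The radii are 3/2 and 3√12/2, so the volume ratio is (1/√12)^12 = 12^{-12/2} ≈ 3.34898e-07.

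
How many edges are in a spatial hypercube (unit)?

Number of 1-faces = C(3,1) · 2^(3-1) = 3 · 4 = 12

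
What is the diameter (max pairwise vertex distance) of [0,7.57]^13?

d = √(7.57² + 7.57² + ... + 7.57²) [13 terms] = √(13·7.57²) = 7.57√13 ≈ 27.294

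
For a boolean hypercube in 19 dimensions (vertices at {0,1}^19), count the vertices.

Number of vertices = 2^19 = 524288.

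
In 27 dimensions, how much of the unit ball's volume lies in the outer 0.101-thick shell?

Shell fraction = 1 - (1-0.101)^27 ≈ 0.94357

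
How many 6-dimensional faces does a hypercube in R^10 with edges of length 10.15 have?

f_6(10-cube) = (10 choose 6) · 2^4 = 3360.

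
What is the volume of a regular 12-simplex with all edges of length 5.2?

For a regular n-simplex with edge a, V = (a^n / n!)·√((n+1)/2^n). With a=5.2, n=12: V ≈ 0.0459722.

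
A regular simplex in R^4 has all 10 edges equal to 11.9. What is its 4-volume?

V_4 = √(5) · 11.9^4 / (4! · 2^(4/2)) ≈ 467.091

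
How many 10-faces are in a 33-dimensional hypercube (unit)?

An n-cube has C(n,k)·2^(n-k) k-faces. Here C(33,10)·2^23 = 92561040·8388608 = 776458280632320.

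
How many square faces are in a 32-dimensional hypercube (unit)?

f_2(32-cube) = (32 choose 2) · 2^30 = 532575944704.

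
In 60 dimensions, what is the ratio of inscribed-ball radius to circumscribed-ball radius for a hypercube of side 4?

Ratio = (s/2)/(s√60/2) = 60^(-1/2) ≈ 0.129099.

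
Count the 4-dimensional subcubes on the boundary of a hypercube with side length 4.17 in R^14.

f_4(14-cube) = (14 choose 4) · 2^10 = 1025024.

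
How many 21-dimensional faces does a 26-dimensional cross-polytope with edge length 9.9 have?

An n-cross-polytope has 2^(k+1)·C(n,k+1) k-faces. Here 2^22·C(26,22) = 4194304·14950 = 62704844800.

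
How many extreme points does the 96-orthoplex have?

The vertices are ±e_1, ..., ±e_96, so there are 2·96 = 192.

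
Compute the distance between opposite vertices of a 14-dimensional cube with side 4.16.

||(4.16,4.16,...,4.16)|| = √(14)·4.16 ≈ 15.5653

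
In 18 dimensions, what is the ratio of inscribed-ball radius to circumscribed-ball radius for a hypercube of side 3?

r_in = 3/2 (half the side); r_out = 3√18/2 (half the diagonal). Ratio = 1/√18 ≈ 0.235702.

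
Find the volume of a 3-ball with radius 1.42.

V_3(1.42) = π^(3/2) · (1.42)^3 / Γ(3/2 + 1) ≈ 11.9937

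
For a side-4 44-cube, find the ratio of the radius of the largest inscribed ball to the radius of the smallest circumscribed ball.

Ratio = (s/2)/(s√44/2) = 44^(-1/2) ≈ 0.150756.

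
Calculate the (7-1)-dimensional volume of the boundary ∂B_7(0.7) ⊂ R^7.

S = n·V_n(r)/r = 7·V_7(0.7)/0.7 (volume-to-surface relation), giving 3.89105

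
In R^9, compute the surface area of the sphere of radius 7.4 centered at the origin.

S = n·V_n(r)/r = 9·V_9(7.4)/7.4 (volume-to-surface relation), giving 2.6694e+08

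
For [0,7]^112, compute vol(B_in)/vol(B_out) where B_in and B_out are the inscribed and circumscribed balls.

V_in / V_out = (r_in/r_out)^112 = (1/√112)^112 = 112^(-112/2) ≈ 1.75304e-115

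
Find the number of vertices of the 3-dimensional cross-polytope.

An n-cross-polytope has 2n vertices; here n = 3, giving 6.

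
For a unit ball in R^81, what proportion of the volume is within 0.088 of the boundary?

Shell fraction = 1 - (1-0.088)^81 ≈ 0.999425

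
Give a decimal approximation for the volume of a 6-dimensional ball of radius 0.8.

V_6(0.8) = π^(6/2) · (0.8)^6 / Γ(6/2 + 1) ≈ 1.35468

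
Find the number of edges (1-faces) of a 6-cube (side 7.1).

Choose 1 of 6 axes to span the face (C(6,1) = 6 ways), then fix each of the remaining 5 coordinates at one of its two extreme values (2^5 = 32 ways): 6·32 = 192.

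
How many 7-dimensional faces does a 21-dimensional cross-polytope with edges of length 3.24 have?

An n-cross-polytope has 2^(k+1)·C(n,k+1) k-faces. Here 2^8·C(21,8) = 256·203490 = 52093440.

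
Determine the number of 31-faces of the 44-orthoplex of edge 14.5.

f_31(44-orthoplex) = 2^32 · (44 choose 32) = 90583792073150824448.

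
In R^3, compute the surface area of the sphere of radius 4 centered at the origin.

S = n·V_n(r)/r = 3·V_3(4)/4 (volume-to-surface relation), giving 4πr² = 4π·(4)² ≈ 201.062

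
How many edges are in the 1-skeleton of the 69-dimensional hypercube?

The 69-cube has n·2^(n-1) = 69·2^68 = 69·295147905179352825856 = 20365205457375344984064 edges.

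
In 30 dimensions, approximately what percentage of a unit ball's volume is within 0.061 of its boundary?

1 - (1-0.061)^30 ≈ 0.848655 ≈ 84.87%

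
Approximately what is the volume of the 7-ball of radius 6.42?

Volume = π^{7/2}·(6.42)^7/Γ(9/2) ≈ 2.12386e+06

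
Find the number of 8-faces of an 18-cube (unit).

Choose 8 of 18 axes to span the face (C(18,8) = 43758 ways), then fix each of the remaining 10 coordinates at one of its two extreme values (2^10 = 1024 ways): 43758·1024 = 44808192.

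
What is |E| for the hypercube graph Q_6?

The 6-cube has n·2^(n-1) = 6·2^5 = 6·32 = 192 edges.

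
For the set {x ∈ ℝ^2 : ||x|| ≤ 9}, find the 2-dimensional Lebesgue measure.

V_2(9) = π^(2/2) · (9)^2 / Γ(2/2 + 1) = 81·π ≈ 254.469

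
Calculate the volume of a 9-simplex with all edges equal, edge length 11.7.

V = (11.7^9 / 9!) · √((9+1) / 2^9) ≈ 1582.25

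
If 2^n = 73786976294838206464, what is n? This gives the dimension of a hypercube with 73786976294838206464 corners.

2^n = 73786976294838206464 ⇒ n = log_2(73786976294838206464) = 66.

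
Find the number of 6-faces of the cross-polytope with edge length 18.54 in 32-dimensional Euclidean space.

Number of 6-faces = 2^(6+1) · C(32,6+1) = 128 · 3365856 = 430829568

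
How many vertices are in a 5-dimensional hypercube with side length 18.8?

Choose 0 of 5 axes to span the face (C(5,0) = 1 way), then fix each of the remaining 5 coordinates at one of its two extreme values (2^5 = 32 ways): 1·32 = 32.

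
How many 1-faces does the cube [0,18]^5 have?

An n-cube has n·2^(n-1) edges. With n = 5: 5·16 = 80.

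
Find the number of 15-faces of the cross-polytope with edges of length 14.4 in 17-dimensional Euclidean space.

Each 15-face is the convex hull of 16 vertices, one chosen as ±e_i from each of 16 distinct axes: 2^16·C(17,16) = 1114112.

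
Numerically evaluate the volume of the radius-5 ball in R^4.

The n-ball volume is π^(n/2)·r^n/Γ(n/2+1). With n=4, r=5: V = 625·π^2/2 ≈ 3084.25.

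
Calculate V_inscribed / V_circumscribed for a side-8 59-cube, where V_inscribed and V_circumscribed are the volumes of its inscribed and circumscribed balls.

The radii are 8/2 and 8√59/2, so the volume ratio is (1/√59)^59 = 59^{-59/2} ≈ 5.75262e-53.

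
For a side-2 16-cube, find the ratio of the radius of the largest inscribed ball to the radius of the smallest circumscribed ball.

For an n-cube of any side s, the inradius is s/2 and the circumradius is s√n/2, so the ratio is 1/√16 ≈ 0.25.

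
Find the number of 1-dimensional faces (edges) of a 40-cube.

Each of the 2^40 = 1099511627776 vertices has degree 40; total edges = 40·2^40/2 = 21990232555520.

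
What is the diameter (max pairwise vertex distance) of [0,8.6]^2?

Diagonal = √2 · 8.6 ≈ 12.1622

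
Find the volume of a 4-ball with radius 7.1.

The n-ball volume is π^(n/2)·r^n/Γ(n/2+1). With n=4, r=7.1: V ≈ 12540.2.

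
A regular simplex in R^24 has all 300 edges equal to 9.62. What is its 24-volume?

For a regular n-simplex with edge a, V = (a^n / n!)·√((n+1)/2^n). With a=9.62, n=24: V ≈ 0.000776437.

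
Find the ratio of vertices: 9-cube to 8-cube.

The 9-cube has 2^9 = 512 vertices. The 8-cube has 2^8 = 256 vertices. Ratio: 512/256 = 2.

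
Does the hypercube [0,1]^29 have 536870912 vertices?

True. The 29-cube has 2^29 = 536870912 vertices.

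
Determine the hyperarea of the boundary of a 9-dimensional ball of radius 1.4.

The surface area of an n-ball is 2π^(n/2) r^(n-1) / Γ(n/2). For n=9, r=1.4: 438.111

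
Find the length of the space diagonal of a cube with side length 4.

d = √(4² + 4² + ... + 4²) [3 terms] = √(3·4²) = 4√3 ≈ 6.9282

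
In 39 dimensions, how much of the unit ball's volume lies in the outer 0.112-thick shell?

1 - (1-0.112)^39 ≈ 0.99027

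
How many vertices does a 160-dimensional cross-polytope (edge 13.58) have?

The 160-dimensional cross-polytope has 2n = 2·160 = 320 vertices.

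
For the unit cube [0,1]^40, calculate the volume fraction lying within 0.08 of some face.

Shell fraction = 1 - (1-0.16)^40 ≈ 0.999064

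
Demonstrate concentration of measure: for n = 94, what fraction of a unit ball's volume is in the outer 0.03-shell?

1 - (1-0.03)^94 ≈ 0.942912 ≈ 94.29%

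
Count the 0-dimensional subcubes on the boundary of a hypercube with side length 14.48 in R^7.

f_0(7-cube) = (7 choose 0) · 2^7 = 128.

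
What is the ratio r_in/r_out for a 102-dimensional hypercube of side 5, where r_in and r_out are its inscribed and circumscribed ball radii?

For an n-cube of any side s, the inradius is s/2 and the circumradius is s√n/2, so the ratio is 1/√102 ≈ 0.0990148.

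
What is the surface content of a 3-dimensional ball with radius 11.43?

The surface area of an n-ball is 2π^(n/2) r^(n-1) / Γ(n/2). For n=3, r=11.43: 4πr² = 4π·(11.43)² ≈ 1641.73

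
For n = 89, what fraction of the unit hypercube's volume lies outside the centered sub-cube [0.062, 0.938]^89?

The inner cube has side 1-2·0.062 = 0.876 and volume (0.876)^89 ≈ 7.636e-06, so the shell holds 0.999992 of the volume.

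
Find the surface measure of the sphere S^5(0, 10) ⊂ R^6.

S = n·V_n(r)/r = 6·V_6(10)/10 (volume-to-surface relation), giving 100000·π^3 ≈ 3.10063e+06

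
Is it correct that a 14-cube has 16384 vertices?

True. The 14-cube has 2^14 = 16384 vertices.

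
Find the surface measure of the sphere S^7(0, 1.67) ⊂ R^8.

S_8(1.67) = 2·π^(8/2)·(1.67)^7 / Γ(8/2) ≈ 1176.23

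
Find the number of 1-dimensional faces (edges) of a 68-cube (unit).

Each of the 2^68 = 295147905179352825856 vertices has degree 68; total edges = 68·2^68/2 = 10035028776097996079104.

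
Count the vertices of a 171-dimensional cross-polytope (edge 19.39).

The 171-dimensional cross-polytope has 2n = 2·171 = 342 vertices.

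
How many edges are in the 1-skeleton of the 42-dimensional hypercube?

Each of the 2^42 = 4398046511104 vertices has degree 42; total edges = 42·2^42/2 = 92358976733184.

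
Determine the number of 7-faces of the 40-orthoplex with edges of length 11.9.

An n-cross-polytope has 2^(k+1)·C(n,k+1) k-faces. Here 2^8·C(40,8) = 256·76904685 = 19687599360.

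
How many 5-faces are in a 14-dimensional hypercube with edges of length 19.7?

An n-cube has C(n,k)·2^(n-k) k-faces. Here C(14,5)·2^9 = 2002·512 = 1025024.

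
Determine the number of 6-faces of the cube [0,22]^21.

An n-cube has C(n,k)·2^(n-k) k-faces. Here C(21,6)·2^15 = 54264·32768 = 1778122752.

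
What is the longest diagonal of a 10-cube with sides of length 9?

d = √(9² + 9² + ... + 9²) [10 terms] = √(10·9²) = 9√10 ≈ 28.4605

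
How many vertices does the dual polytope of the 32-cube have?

The vertices are ±e_1, ..., ±e_32, so there are 2·32 = 64.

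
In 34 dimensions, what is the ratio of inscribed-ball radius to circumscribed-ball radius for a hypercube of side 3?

Ratio = (s/2)/(s√34/2) = 34^(-1/2) ≈ 0.171499.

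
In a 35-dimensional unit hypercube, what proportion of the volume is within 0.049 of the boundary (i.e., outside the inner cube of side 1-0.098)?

The inner cube has side 1-2·0.049 = 0.902 and volume (0.902)^35 ≈ 0.02705, so the shell holds 0.972946 of the volume.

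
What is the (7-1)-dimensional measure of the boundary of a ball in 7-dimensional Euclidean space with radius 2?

S_7(2) = 2·π^(7/2)·(2)^6 / Γ(7/2) = 1024·π^3/15 ≈ 2116.7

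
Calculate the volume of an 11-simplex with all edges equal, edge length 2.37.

For a regular n-simplex with edge a, V = (a^n / n!)·√((n+1)/2^n). With a=2.37, n=11: V ≈ 2.54098e-05.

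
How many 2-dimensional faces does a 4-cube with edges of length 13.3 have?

f_2(4-cube) = (4 choose 2) · 2^2 = 24.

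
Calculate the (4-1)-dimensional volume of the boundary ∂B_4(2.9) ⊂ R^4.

The surface area of an n-ball is 2π^(n/2) r^(n-1) / Γ(n/2). For n=4, r=2.9: 481.42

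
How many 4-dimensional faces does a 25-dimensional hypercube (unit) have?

Number of 4-faces = C(25,4) · 2^(25-4) = 12650 · 2097152 = 26528972800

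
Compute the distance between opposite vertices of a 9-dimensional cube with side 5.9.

Diagonal = √9 · 5.9 = 17.7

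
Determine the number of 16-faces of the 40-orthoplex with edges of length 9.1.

f_16(40-orthoplex) = 2^17 · (40 choose 17) = 11630330354073600.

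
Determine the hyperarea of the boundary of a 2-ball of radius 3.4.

S_2(3.4) = 2·π^(2/2)·(3.4)^1 / Γ(2/2) = 2πr = 2π·3.4 ≈ 21.3628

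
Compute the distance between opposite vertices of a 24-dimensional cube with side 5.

The space diagonal of an n-cube of side s is s√n. Here 5·√24 ≈ 24.4949.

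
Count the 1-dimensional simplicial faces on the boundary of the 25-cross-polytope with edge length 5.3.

f_1(25-orthoplex) = 2^2 · (25 choose 2) = 1200.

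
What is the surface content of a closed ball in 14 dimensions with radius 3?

The surface area of an n-ball is 2π^(n/2) r^(n-1) / Γ(n/2). For n=14, r=3: 177147·π^7/40 ≈ 1.33759e+07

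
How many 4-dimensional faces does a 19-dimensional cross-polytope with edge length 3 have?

Number of 4-faces = 2^(4+1) · C(19,4+1) = 32 · 11628 = 372096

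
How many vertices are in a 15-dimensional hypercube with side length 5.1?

Number of 0-faces = C(15,0) · 2^(15-0) = 1 · 32768 = 32768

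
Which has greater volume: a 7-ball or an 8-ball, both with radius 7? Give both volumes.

V_7(7) ≈ 3.89105e+06. V_8(7) ≈ 2.33977e+07. The 8-ball is larger.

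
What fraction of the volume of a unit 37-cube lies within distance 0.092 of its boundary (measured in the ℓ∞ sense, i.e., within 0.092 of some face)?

1 - (1 - 2·0.092)^37 = 1 - 0.816^37 ≈ 0.99946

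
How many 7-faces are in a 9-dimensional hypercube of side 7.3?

f_7(9-cube) = (9 choose 7) · 2^2 = 144.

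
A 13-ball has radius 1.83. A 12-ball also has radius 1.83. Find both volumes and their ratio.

V_13(1.83) ≈ 2350.75. V_12(1.83) ≈ 1883.56. Ratio V_13/V_12 ≈ 1.248.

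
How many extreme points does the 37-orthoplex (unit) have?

An n-cross-polytope has 2n vertices; here n = 37, giving 74.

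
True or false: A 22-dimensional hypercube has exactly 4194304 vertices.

True. The 22-cube has 2^22 = 4194304 vertices.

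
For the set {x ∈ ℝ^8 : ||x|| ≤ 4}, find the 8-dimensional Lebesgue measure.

Volume = π^{8/2}·(4)^8/Γ(5) = 8192·π^4/3 ≈ 265992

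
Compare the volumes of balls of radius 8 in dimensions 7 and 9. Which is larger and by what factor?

V_7(8) ≈ 9.90855e+06, V_9(8) ≈ 4.42718e+08. The 9-ball is larger by a factor of 44.68.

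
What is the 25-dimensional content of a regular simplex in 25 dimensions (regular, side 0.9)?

Volume = 0.9^25 · √(26/2^25) / 25! ≈ 4.07407e-30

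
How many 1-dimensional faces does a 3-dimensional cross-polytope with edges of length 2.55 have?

An n-cross-polytope has 2^(k+1)·C(n,k+1) k-faces. Here 2^2·C(3,2) = 4·3 = 12.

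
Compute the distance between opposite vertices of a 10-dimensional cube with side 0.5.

The space diagonal of an n-cube of side s is s√n. Here 0.5·√10 ≈ 1.58114.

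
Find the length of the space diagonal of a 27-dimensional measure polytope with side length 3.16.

Diagonal = √27 · 3.16 ≈ 16.4198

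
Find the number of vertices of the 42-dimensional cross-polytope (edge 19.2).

Number of vertices = 2n = 84.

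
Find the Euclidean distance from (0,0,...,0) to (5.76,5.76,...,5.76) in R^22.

Diagonal = √22 · 5.76 ≈ 27.0168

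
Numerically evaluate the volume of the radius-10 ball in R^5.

Volume = π^{5/2}·(10)^5/Γ(7/2) = 160000·π^2/3 ≈ 526379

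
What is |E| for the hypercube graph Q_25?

An n-cube has n·2^(n-1) edges. With n = 25: 25·16777216 = 419430400.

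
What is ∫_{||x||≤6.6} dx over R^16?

The n-ball volume is π^(n/2)·r^n/Γ(n/2+1). With n=16, r=6.6: V ≈ 3.05057e+12.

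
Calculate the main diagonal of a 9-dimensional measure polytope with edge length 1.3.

||(1.3,1.3,...,1.3)|| = √(9)·1.3 = 3.9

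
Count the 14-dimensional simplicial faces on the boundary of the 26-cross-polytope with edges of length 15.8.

f_14(26-orthoplex) = 2^15 · (26 choose 15) = 253170810880.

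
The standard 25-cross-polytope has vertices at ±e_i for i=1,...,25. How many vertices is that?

The vertices are ±e_1, ..., ±e_25, so there are 2·25 = 50.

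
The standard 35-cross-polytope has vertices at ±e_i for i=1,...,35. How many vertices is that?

The 35-dimensional cross-polytope has 2n = 2·35 = 70 vertices.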